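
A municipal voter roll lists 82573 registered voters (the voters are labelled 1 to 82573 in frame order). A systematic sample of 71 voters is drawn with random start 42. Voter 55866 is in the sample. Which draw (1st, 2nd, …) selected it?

49

k = 82573/71 = 1163
position = (55866 − 42)/1163 + 1 = 55824/1163 + 1 = 48 + 1 = 49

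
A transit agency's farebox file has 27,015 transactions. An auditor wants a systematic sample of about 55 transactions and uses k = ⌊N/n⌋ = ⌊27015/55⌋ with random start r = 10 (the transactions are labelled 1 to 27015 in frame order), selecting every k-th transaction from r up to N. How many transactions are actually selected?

56

k = ⌊27015/55⌋ = 491
Achieved size = ⌊(27015 − 10)/491⌋ + 1 = ⌊27005/491⌋ + 1 = 55 + 1 = 56
(last selection: 10 + 55×491 = 27015 ≤ 27015; next would be 27506 > 27015)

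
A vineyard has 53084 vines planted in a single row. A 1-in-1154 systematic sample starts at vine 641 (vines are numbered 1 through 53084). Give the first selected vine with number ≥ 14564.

15643

k = 1154
Steps past start: ⌈(14564 − 641)/1154⌉ = ⌈13923/1154⌉ = 13
Selected vine: 641 + 13×1154 = 15643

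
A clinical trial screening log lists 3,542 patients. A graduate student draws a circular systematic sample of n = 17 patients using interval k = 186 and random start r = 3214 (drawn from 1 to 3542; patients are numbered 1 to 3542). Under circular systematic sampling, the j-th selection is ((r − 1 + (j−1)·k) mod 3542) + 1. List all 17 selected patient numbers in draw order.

3214, 3400, 44, 230, 416, 602, 788, 974, 1160, 1346, 1532, 1718, 1904, 2090, 2276, 2462, 2648

Selection 1: 3214
Selection 2: 3214 + 186 = 3400
Selection 3: 3400 + 186 = 3586 → 3586 − 3542 = 44
Selection 4: 44 + 186 = 230
Selection 5: 230 + 186 = 416
Selection 6: 416 + 186 = 602
Selection 7: 602 + 186 = 788
Selection 8: 788 + 186 = 974
Selection 9: 974 + 186 = 1160
Selection 10: 1160 + 186 = 1346
Selection 11: 1346 + 186 = 1532
Selection 12: 1532 + 186 = 1718
Selection 13: 1718 + 186 = 1904
Selection 14: 1904 + 186 = 2090
Selection 15: 2090 + 186 = 2276
Selection 16: 2276 + 186 = 2462
Selection 17: 2462 + 186 = 2648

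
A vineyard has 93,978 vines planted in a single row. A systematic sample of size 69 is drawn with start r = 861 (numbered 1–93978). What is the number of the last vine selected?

93477

k = 93978/69 = 1362
69th selection = r + (69−1)·k = 861 + 68×1362 = 861 + 92616 = 93477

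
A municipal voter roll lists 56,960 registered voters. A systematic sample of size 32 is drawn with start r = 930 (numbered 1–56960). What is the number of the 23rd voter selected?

40090

k = 56960/32 = 1780
23rd selection = r + (23−1)·k = 930 + 22×1780 = 930 + 39160 = 40090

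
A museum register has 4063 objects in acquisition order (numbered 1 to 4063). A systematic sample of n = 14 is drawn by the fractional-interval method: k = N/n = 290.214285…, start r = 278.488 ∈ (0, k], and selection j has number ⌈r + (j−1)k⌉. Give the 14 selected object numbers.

279, 569, 859, 1150, 1440, 1730, 2020, 2310, 2601, 2891, 3181, 3471, 3762, 4052

j=1: r + 0k = 278.488 → ⌈·⌉ = 279
j=2: r + 1k = 568.702285… → ⌈·⌉ = 569
j=3: r + 2k = 858.916571… → ⌈·⌉ = 859
j=4: r + 3k = 1149.130857… → ⌈·⌉ = 1150
j=5: r + 4k = 1439.345142… → ⌈·⌉ = 1440
j=6: r + 5k = 1729.559428… → ⌈·⌉ = 1730
j=7: r + 6k = 2019.773714… → ⌈·⌉ = 2020
j=8: r + 7k = 2309.988 → ⌈·⌉ = 2310
j=9: r + 8k = 2600.202285… → ⌈·⌉ = 2601
j=10: r + 9k = 2890.416571… → ⌈·⌉ = 2891
j=11: r + 10k = 3180.630857… → ⌈·⌉ = 3181
j=12: r + 11k = 3470.845142… → ⌈·⌉ = 3471
j=13: r + 12k = 3761.059428… → ⌈·⌉ = 3762
j=14: r + 13k = 4051.273714… → ⌈·⌉ = 4052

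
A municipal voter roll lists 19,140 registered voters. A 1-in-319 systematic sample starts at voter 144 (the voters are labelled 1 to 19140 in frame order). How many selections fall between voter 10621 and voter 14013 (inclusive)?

11

k = 319
First selection ≥ 10621: 144 + ⌈(10621−144)/319⌉·319 = 144 + 33×319 = 10671
Last selection ≤ 14013: 144 + ⌊(14013−144)/319⌋·319 = 144 + 43×319 = 13861
Count = 43 − 33 + 1 = 11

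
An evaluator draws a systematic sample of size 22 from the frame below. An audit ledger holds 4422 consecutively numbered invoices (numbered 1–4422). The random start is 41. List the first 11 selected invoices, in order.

41, 242, 443, 644, 845, 1046, 1247, 1448, 1649, 1850, 2051

k = N/n = 4422/22 = 201
invoice 1: 41
invoice 2: 41 + 201 = 242
invoice 3: 242 + 201 = 443
invoice 4: 443 + 201 = 644
invoice 5: 644 + 201 = 845
invoice 6: 845 + 201 = 1046
invoice 7: 1046 + 201 = 1247
invoice 8: 1247 + 201 = 1448
invoice 9: 1448 + 201 = 1649
invoice 10: 1649 + 201 = 1850
invoice 11: 1850 + 201 = 2051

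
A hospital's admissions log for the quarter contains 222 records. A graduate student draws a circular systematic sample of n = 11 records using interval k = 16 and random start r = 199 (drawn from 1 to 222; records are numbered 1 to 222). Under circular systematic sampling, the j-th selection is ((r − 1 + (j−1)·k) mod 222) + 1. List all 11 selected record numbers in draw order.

199, 215, 9, 25, 41, 57, 73, 89, 105, 121, 137

Selection 1: 199
Selection 2: 199 + 16 = 215
Selection 3: 215 + 16 = 231 → 231 − 222 = 9
Selection 4: 9 + 16 = 25
Selection 5: 25 + 16 = 41
Selection 6: 41 + 16 = 57
Selection 7: 57 + 16 = 73
Selection 8: 73 + 16 = 89
Selection 9: 89 + 16 = 105
Selection 10: 105 + 16 = 121
Selection 11: 121 + 16 = 137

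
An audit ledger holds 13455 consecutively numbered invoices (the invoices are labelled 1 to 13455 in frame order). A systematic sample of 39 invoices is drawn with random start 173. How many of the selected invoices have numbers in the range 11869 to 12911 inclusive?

3

k = 13455/39 = 345
First selection ≥ 11869: 173 + ⌈(11869−173)/345⌉·345 = 173 + 34×345 = 11903
Last selection ≤ 12911: 173 + ⌊(12911−173)/345⌋·345 = 173 + 36×345 = 12593
Count = 36 − 34 + 1 = 3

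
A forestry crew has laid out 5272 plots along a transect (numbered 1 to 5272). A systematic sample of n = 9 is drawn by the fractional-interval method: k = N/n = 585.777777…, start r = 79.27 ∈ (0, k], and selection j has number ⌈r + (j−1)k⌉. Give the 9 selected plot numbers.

80, 666, 1251, 1837, 2423, 3009, 3594, 4180, 4766

j=1: r + 0k = 79.27 → ⌈·⌉ = 80
j=2: r + 1k = 665.047777… → ⌈·⌉ = 666
j=3: r + 2k = 1250.825555… → ⌈·⌉ = 1251
j=4: r + 3k = 1836.603333… → ⌈·⌉ = 1837
j=5: r + 4k = 2422.381111… → ⌈·⌉ = 2423
j=6: r + 5k = 3008.158888… → ⌈·⌉ = 3009
j=7: r + 6k = 3593.936666… → ⌈·⌉ = 3594
j=8: r + 7k = 4179.714444… → ⌈·⌉ = 4180
j=9: r + 8k = 4765.492222… → ⌈·⌉ = 4766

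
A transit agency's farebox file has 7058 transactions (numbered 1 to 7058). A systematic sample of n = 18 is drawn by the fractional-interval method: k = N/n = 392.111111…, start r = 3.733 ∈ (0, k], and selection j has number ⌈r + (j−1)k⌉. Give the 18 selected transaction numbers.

j=1: r + 0k = 3.733 → ⌈·⌉ = 4
j=2: r + 1k = 395.844111… → ⌈·⌉ = 396
j=3: r + 2k = 787.955222… → ⌈·⌉ = 788
j=4: r + 3k = 1180.066333… → ⌈·⌉ = 1181
j=5: r + 4k = 1572.177444… → ⌈·⌉ = 1573
j=6: r + 5k = 1964.288555… → ⌈·⌉ = 1965
j=7: r + 6k = 2356.399666… → ⌈·⌉ = 2357
j=8: r + 7k = 2748.510777… → ⌈·⌉ = 2749
j=9: r + 8k = 3140.621888… → ⌈·⌉ = 3141
j=10: r + 9k = 3532.733 → ⌈·⌉ = 3533
j=11: r + 10k = 3924.844111… → ⌈·⌉ = 3925
j=12: r + 11k = 4316.955222… → ⌈·⌉ = 4317
j=13: r + 12k = 4709.066333… → ⌈·⌉ = 4710
j=14: r + 13k = 5101.177444… → ⌈·⌉ = 5102
j=15: r + 14k = 5493.288555… → ⌈·⌉ = 5494
j=16: r + 15k = 5885.399666… → ⌈·⌉ = 5886
j=17: r + 16k = 6277.510777… → ⌈·⌉ = 6278
j=18: r + 17k = 6669.621888… → ⌈·⌉ = 6670

4, 396, 788, 1181, 1573, 1965, 2357, 2749, 3141, 3533, 3925, 4317, 4710, 5102, 5494, 5886, 6278, 6670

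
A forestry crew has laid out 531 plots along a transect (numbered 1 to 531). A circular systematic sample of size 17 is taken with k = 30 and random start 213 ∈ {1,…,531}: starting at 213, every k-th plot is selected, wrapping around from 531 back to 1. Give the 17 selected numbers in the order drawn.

213, 243, 273, 303, 333, 363, 393, 423, 453, 483, 513, 12, 42, 72, 102, 132, 162

Selection 1: 213
Selection 2: 213 + 30 = 243
Selection 3: 243 + 30 = 273
Selection 4: 273 + 30 = 303
Selection 5: 303 + 30 = 333
Selection 6: 333 + 30 = 363
Selection 7: 363 + 30 = 393
Selection 8: 393 + 30 = 423
Selection 9: 423 + 30 = 453
Selection 10: 453 + 30 = 483
Selection 11: 483 + 30 = 513
Selection 12: 513 + 30 = 543 → 543 − 531 = 12
Selection 13: 12 + 30 = 42
Selection 14: 42 + 30 = 72
Selection 15: 72 + 30 = 102
Selection 16: 102 + 30 = 132
Selection 17: 132 + 30 = 162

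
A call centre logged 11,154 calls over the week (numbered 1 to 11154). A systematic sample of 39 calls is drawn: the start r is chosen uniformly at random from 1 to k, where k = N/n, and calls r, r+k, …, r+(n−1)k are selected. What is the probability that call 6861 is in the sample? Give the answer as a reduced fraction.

1/286

k = 11154/39 = 286.
Call 6861 is selected iff r ≡ 6861 (mod 286); exactly one such r in {1,…,286}.
Inclusion probability = 1/286.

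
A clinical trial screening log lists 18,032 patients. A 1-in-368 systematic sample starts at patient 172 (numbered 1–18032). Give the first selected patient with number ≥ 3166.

k = 368
Steps past start: ⌈(3166 − 172)/368⌉ = ⌈2994/368⌉ = 9
Selected patient: 172 + 9×368 = 3484

3484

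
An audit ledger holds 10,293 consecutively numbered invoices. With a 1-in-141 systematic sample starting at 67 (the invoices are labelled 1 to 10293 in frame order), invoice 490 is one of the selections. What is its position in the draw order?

k = 141
position = (490 − 67)/141 + 1 = 423/141 + 1 = 3 + 1 = 4

4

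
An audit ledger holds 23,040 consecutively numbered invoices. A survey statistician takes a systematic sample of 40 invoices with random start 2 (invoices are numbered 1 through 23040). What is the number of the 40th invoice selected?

k = 23040/40 = 576
40th selection = r + (40−1)·k = 2 + 39×576 = 2 + 22464 = 22466

22466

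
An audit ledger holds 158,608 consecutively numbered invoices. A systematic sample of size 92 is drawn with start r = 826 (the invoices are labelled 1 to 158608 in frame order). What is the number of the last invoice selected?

k = 158608/92 = 1724
92nd selection = r + (92−1)·k = 826 + 91×1724 = 826 + 156884 = 157710

157710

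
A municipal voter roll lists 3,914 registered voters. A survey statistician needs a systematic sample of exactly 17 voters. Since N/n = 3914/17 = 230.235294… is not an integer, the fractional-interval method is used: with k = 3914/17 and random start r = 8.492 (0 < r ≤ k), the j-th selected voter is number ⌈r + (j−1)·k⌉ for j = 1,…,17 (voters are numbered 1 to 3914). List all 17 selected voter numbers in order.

j=1: r + 0k = 8.492 → ⌈·⌉ = 9
j=2: r + 1k = 238.727294… → ⌈·⌉ = 239
j=3: r + 2k = 468.962588… → ⌈·⌉ = 469
j=4: r + 3k = 699.197882… → ⌈·⌉ = 700
j=5: r + 4k = 929.433176… → ⌈·⌉ = 930
j=6: r + 5k = 1159.668470… → ⌈·⌉ = 1160
j=7: r + 6k = 1389.903764… → ⌈·⌉ = 1390
j=8: r + 7k = 1620.139058… → ⌈·⌉ = 1621
j=9: r + 8k = 1850.374352… → ⌈·⌉ = 1851
j=10: r + 9k = 2080.609647… → ⌈·⌉ = 2081
j=11: r + 10k = 2310.844941… → ⌈·⌉ = 2311
j=12: r + 11k = 2541.080235… → ⌈·⌉ = 2542
j=13: r + 12k = 2771.315529… → ⌈·⌉ = 2772
j=14: r + 13k = 3001.550823… → ⌈·⌉ = 3002
j=15: r + 14k = 3231.786117… → ⌈·⌉ = 3232
j=16: r + 15k = 3462.021411… → ⌈·⌉ = 3463
j=17: r + 16k = 3692.256705… → ⌈·⌉ = 3693

9, 239, 469, 700, 930, 1160, 1390, 1621, 1851, 2081, 2311, 2542, 2772, 3002, 3232, 3463, 3693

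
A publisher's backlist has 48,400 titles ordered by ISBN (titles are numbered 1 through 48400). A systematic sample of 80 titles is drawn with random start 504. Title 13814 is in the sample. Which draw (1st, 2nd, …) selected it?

23

k = 48400/80 = 605
position = (13814 − 504)/605 + 1 = 13310/605 + 1 = 22 + 1 = 23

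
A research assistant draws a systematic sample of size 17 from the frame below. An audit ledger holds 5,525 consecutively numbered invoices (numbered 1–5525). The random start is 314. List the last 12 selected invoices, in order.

k = N/n = 5525/17 = 325
6th selection = 314 + 5×325 = 1939
7th: 1939 + 325 = 2264
8th: 2264 + 325 = 2589
9th: 2589 + 325 = 2914
10th: 2914 + 325 = 3239
11th: 3239 + 325 = 3564
12th: 3564 + 325 = 3889
13th: 3889 + 325 = 4214
14th: 4214 + 325 = 4539
15th: 4539 + 325 = 4864
16th: 4864 + 325 = 5189
17th: 5189 + 325 = 5514

1939, 2264, 2589, 2914, 3239, 3564, 3889, 4214, 4539, 4864, 5189, 5514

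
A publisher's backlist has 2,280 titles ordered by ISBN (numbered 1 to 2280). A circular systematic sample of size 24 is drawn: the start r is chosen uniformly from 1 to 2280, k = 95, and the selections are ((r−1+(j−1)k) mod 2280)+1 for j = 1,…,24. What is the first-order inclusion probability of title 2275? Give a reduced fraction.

For each position j, as r ranges over 1…2280 the j-th selection hits every title exactly once, so title 2275 is selected for exactly 24 of the 2280 starts.
Inclusion probability = 24/2280 = 1/95.

1/95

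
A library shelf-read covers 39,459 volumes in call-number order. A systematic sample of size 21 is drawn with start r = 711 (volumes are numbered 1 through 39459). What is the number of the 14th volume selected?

k = 39459/21 = 1879
14th selection = r + (14−1)·k = 711 + 13×1879 = 711 + 24427 = 25138

25138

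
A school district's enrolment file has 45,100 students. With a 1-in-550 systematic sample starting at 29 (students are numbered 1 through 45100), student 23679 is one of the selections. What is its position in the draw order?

k = 550
position = (23679 − 29)/550 + 1 = 23650/550 + 1 = 43 + 1 = 44

44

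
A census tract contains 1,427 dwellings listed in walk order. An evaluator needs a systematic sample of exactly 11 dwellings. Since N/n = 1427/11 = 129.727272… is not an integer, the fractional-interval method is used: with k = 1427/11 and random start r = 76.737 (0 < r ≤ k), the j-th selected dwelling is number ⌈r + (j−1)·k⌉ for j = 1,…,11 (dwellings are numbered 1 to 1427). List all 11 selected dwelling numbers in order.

77, 207, 337, 466, 596, 726, 856, 985, 1115, 1245, 1375

j=1: r + 0k = 76.737 → ⌈·⌉ = 77
j=2: r + 1k = 206.464272… → ⌈·⌉ = 207
j=3: r + 2k = 336.191545… → ⌈·⌉ = 337
j=4: r + 3k = 465.918818… → ⌈·⌉ = 466
j=5: r + 4k = 595.646090… → ⌈·⌉ = 596
j=6: r + 5k = 725.373363… → ⌈·⌉ = 726
j=7: r + 6k = 855.100636… → ⌈·⌉ = 856
j=8: r + 7k = 984.827909… → ⌈·⌉ = 985
j=9: r + 8k = 1114.555181… → ⌈·⌉ = 1115
j=10: r + 9k = 1244.282454… → ⌈·⌉ = 1245
j=11: r + 10k = 1374.009727… → ⌈·⌉ = 1375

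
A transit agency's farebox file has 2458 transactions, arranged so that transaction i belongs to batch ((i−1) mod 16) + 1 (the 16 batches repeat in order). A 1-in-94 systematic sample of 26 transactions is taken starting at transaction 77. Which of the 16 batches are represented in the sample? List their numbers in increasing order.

Consecutive selections differ by k = 94, so their batch numbers differ by 94 mod 16 = 14.
gcd(94, 16) = 2, so the sample visits 16/2 = 8 distinct residues mod 16.
Start 77 is batch 13; the batches hit are 1, 3, 5, 7, 9, 11, 13, 15.

1, 3, 5, 7, 9, 11, 13, 15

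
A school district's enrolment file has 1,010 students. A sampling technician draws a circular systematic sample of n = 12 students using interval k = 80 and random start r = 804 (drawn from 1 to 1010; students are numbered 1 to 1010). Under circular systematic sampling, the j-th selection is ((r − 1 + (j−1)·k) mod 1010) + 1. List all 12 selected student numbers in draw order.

Selection 1: 804
Selection 2: 804 + 80 = 884
Selection 3: 884 + 80 = 964
Selection 4: 964 + 80 = 1044 → 1044 − 1010 = 34
Selection 5: 34 + 80 = 114
Selection 6: 114 + 80 = 194
Selection 7: 194 + 80 = 274
Selection 8: 274 + 80 = 354
Selection 9: 354 + 80 = 434
Selection 10: 434 + 80 = 514
Selection 11: 514 + 80 = 594
Selection 12: 594 + 80 = 674

804, 884, 964, 34, 114, 194, 274, 354, 434, 514, 594, 674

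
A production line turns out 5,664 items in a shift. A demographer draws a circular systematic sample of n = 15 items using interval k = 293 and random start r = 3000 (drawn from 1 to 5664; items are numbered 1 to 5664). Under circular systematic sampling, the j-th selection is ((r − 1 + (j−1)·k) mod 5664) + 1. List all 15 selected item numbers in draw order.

3000, 3293, 3586, 3879, 4172, 4465, 4758, 5051, 5344, 5637, 266, 559, 852, 1145, 1438

Selection 1: 3000
Selection 2: 3000 + 293 = 3293
Selection 3: 3293 + 293 = 3586
Selection 4: 3586 + 293 = 3879
Selection 5: 3879 + 293 = 4172
Selection 6: 4172 + 293 = 4465
Selection 7: 4465 + 293 = 4758
Selection 8: 4758 + 293 = 5051
Selection 9: 5051 + 293 = 5344
Selection 10: 5344 + 293 = 5637
Selection 11: 5637 + 293 = 5930 → 5930 − 5664 = 266
Selection 12: 266 + 293 = 559
Selection 13: 559 + 293 = 852
Selection 14: 852 + 293 = 1145
Selection 15: 1145 + 293 = 1438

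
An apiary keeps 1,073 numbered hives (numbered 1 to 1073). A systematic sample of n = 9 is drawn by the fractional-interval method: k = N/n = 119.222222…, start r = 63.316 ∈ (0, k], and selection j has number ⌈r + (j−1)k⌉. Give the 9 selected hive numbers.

64, 183, 302, 421, 541, 660, 779, 898, 1018

j=1: r + 0k = 63.316 → ⌈·⌉ = 64
j=2: r + 1k = 182.538222… → ⌈·⌉ = 183
j=3: r + 2k = 301.760444… → ⌈·⌉ = 302
j=4: r + 3k = 420.982666… → ⌈·⌉ = 421
j=5: r + 4k = 540.204888… → ⌈·⌉ = 541
j=6: r + 5k = 659.427111… → ⌈·⌉ = 660
j=7: r + 6k = 778.649333… → ⌈·⌉ = 779
j=8: r + 7k = 897.871555… → ⌈·⌉ = 898
j=9: r + 8k = 1017.093777… → ⌈·⌉ = 1018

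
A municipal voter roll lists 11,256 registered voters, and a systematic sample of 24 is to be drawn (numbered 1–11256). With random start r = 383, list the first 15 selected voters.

k = N/n = 11256/24 = 469
voter 1: 383
voter 2: 383 + 469 = 852
voter 3: 852 + 469 = 1321
voter 4: 1321 + 469 = 1790
voter 5: 1790 + 469 = 2259
voter 6: 2259 + 469 = 2728
voter 7: 2728 + 469 = 3197
voter 8: 3197 + 469 = 3666
voter 9: 3666 + 469 = 4135
voter 10: 4135 + 469 = 4604
voter 11: 4604 + 469 = 5073
voter 12: 5073 + 469 = 5542
voter 13: 5542 + 469 = 6011
voter 14: 6011 + 469 = 6480
voter 15: 6480 + 469 = 6949

383, 852, 1321, 1790, 2259, 2728, 3197, 3666, 4135, 4604, 5073, 5542, 6011, 6480, 6949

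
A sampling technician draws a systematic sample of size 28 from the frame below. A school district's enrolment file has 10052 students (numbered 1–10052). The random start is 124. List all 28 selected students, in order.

k = N/n = 10052/28 = 359
student 1: 124
student 2: 124 + 359 = 483
student 3: 483 + 359 = 842
student 4: 842 + 359 = 1201
student 5: 1201 + 359 = 1560
student 6: 1560 + 359 = 1919
student 7: 1919 + 359 = 2278
student 8: 2278 + 359 = 2637
student 9: 2637 + 359 = 2996
student 10: 2996 + 359 = 3355
student 11: 3355 + 359 = 3714
student 12: 3714 + 359 = 4073
student 13: 4073 + 359 = 4432
student 14: 4432 + 359 = 4791
student 15: 4791 + 359 = 5150
student 16: 5150 + 359 = 5509
student 17: 5509 + 359 = 5868
student 18: 5868 + 359 = 6227
student 19: 6227 + 359 = 6586
student 20: 6586 + 359 = 6945
student 21: 6945 + 359 = 7304
student 22: 7304 + 359 = 7663
student 23: 7663 + 359 = 8022
student 24: 8022 + 359 = 8381
student 25: 8381 + 359 = 8740
student 26: 8740 + 359 = 9099
student 27: 9099 + 359 = 9458
student 28: 9458 + 359 = 9817

124, 483, 842, 1201, 1560, 1919, 2278, 2637, 2996, 3355, 3714, 4073, 4432, 4791, 5150, 5509, 5868, 6227, 6586, 6945, 7304, 7663, 8022, 8381, 8740, 9099, 9458, 9817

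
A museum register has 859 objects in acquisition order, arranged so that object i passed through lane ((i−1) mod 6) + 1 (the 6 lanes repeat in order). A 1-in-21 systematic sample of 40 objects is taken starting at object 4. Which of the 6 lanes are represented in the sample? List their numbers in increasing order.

Consecutive selections differ by k = 21, so their lane numbers differ by 21 mod 6 = 3.
gcd(21, 6) = 3, so the sample visits 6/3 = 2 distinct residues mod 6.
Start 4 is lane 4; the lanes hit are 1, 4.

1, 4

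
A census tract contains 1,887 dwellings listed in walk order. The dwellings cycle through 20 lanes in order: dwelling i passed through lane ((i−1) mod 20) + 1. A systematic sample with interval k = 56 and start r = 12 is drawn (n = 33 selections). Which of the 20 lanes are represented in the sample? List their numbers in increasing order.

4, 8, 12, 16, 20

Consecutive selections differ by k = 56, so their lane numbers differ by 56 mod 20 = 16.
gcd(56, 20) = 4, so the sample visits 20/4 = 5 distinct residues mod 20.
Start 12 is lane 12; the lanes hit are 4, 8, 12, 16, 20.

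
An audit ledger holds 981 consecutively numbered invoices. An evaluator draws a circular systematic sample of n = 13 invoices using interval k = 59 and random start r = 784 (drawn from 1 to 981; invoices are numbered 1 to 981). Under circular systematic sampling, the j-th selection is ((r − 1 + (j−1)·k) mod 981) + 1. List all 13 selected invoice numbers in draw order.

Selection 1: 784
Selection 2: 784 + 59 = 843
Selection 3: 843 + 59 = 902
Selection 4: 902 + 59 = 961
Selection 5: 961 + 59 = 1020 → 1020 − 981 = 39
Selection 6: 39 + 59 = 98
Selection 7: 98 + 59 = 157
Selection 8: 157 + 59 = 216
Selection 9: 216 + 59 = 275
Selection 10: 275 + 59 = 334
Selection 11: 334 + 59 = 393
Selection 12: 393 + 59 = 452
Selection 13: 452 + 59 = 511

784, 843, 902, 961, 39, 98, 157, 216, 275, 334, 393, 452, 511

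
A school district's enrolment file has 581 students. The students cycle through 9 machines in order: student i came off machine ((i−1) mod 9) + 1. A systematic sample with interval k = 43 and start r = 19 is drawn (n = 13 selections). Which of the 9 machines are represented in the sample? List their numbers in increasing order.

Consecutive selections differ by k = 43, so their machine numbers differ by 43 mod 9 = 7.
gcd(43, 9) = 1, so the sample visits 9/1 = 9 distinct residues mod 9.
Start 19 is machine 1; the machines hit are 1, 2, 3, 4, 5, 6, 7, 8, 9.

1, 2, 3, 4, 5, 6, 7, 8, 9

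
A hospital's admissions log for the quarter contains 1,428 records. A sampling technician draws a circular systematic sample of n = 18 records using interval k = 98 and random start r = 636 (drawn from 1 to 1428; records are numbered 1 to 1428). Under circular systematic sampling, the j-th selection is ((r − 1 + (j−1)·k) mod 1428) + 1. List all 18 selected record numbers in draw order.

Selection 1: 636
Selection 2: 636 + 98 = 734
Selection 3: 734 + 98 = 832
Selection 4: 832 + 98 = 930
Selection 5: 930 + 98 = 1028
Selection 6: 1028 + 98 = 1126
Selection 7: 1126 + 98 = 1224
Selection 8: 1224 + 98 = 1322
Selection 9: 1322 + 98 = 1420
Selection 10: 1420 + 98 = 1518 → 1518 − 1428 = 90
Selection 11: 90 + 98 = 188
Selection 12: 188 + 98 = 286
Selection 13: 286 + 98 = 384
Selection 14: 384 + 98 = 482
Selection 15: 482 + 98 = 580
Selection 16: 580 + 98 = 678
Selection 17: 678 + 98 = 776
Selection 18: 776 + 98 = 874

636, 734, 832, 930, 1028, 1126, 1224, 1322, 1420, 90, 188, 286, 384, 482, 580, 678, 776, 874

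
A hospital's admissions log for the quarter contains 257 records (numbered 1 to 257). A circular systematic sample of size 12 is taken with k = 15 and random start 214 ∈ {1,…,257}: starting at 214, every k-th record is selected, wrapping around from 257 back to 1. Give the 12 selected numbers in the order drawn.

214, 229, 244, 2, 17, 32, 47, 62, 77, 92, 107, 122

Selection 1: 214
Selection 2: 214 + 15 = 229
Selection 3: 229 + 15 = 244
Selection 4: 244 + 15 = 259 → 259 − 257 = 2
Selection 5: 2 + 15 = 17
Selection 6: 17 + 15 = 32
Selection 7: 32 + 15 = 47
Selection 8: 47 + 15 = 62
Selection 9: 62 + 15 = 77
Selection 10: 77 + 15 = 92
Selection 11: 92 + 15 = 107
Selection 12: 107 + 15 = 122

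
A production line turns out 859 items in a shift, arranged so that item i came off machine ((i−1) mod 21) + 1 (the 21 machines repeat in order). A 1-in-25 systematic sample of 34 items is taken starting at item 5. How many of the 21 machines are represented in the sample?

Consecutive selections differ by k = 25, so their machine numbers differ by 25 mod 21 = 4.
gcd(25, 21) = 1, so the sample visits 21/1 = 21 distinct residues mod 21.
Start 5 is machine 5; the machines hit are 1, 2, 3, 4, 5, 6, 7, 8, 9, 10, 11, 12, 13, 14, 15, 16, 17, 18, 19, 20, 21.

21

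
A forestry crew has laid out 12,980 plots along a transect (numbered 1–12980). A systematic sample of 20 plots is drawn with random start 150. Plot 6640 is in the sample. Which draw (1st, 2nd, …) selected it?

k = 12980/20 = 649
position = (6640 − 150)/649 + 1 = 6490/649 + 1 = 10 + 1 = 11

11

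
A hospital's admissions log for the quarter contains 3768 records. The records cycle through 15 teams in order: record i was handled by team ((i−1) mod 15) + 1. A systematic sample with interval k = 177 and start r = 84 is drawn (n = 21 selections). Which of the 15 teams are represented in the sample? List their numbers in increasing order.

3, 6, 9, 12, 15

Consecutive selections differ by k = 177, so their team numbers differ by 177 mod 15 = 12.
gcd(177, 15) = 3, so the sample visits 15/3 = 5 distinct residues mod 15.
Start 84 is team 9; the teams hit are 3, 6, 9, 12, 15.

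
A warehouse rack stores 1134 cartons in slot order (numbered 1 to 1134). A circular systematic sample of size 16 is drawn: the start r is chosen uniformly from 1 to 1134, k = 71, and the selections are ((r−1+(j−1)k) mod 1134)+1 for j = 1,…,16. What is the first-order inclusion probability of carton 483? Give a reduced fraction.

8/567

For each position j, as r ranges over 1…1134 the j-th selection hits every carton exactly once, so carton 483 is selected for exactly 16 of the 1134 starts.
Inclusion probability = 16/1134 = 8/567.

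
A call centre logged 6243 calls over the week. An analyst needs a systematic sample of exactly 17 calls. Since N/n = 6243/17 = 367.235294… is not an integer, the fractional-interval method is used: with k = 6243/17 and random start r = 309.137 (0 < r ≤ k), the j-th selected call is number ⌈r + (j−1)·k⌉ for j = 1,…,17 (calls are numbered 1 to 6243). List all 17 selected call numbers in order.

j=1: r + 0k = 309.137 → ⌈·⌉ = 310
j=2: r + 1k = 676.372294… → ⌈·⌉ = 677
j=3: r + 2k = 1043.607588… → ⌈·⌉ = 1044
j=4: r + 3k = 1410.842882… → ⌈·⌉ = 1411
j=5: r + 4k = 1778.078176… → ⌈·⌉ = 1779
j=6: r + 5k = 2145.313470… → ⌈·⌉ = 2146
j=7: r + 6k = 2512.548764… → ⌈·⌉ = 2513
j=8: r + 7k = 2879.784058… → ⌈·⌉ = 2880
j=9: r + 8k = 3247.019352… → ⌈·⌉ = 3248
j=10: r + 9k = 3614.254647… → ⌈·⌉ = 3615
j=11: r + 10k = 3981.489941… → ⌈·⌉ = 3982
j=12: r + 11k = 4348.725235… → ⌈·⌉ = 4349
j=13: r + 12k = 4715.960529… → ⌈·⌉ = 4716
j=14: r + 13k = 5083.195823… → ⌈·⌉ = 5084
j=15: r + 14k = 5450.431117… → ⌈·⌉ = 5451
j=16: r + 15k = 5817.666411… → ⌈·⌉ = 5818
j=17: r + 16k = 6184.901705… → ⌈·⌉ = 6185

310, 677, 1044, 1411, 1779, 2146, 2513, 2880, 3248, 3615, 3982, 4349, 4716, 5084, 5451, 5818, 6185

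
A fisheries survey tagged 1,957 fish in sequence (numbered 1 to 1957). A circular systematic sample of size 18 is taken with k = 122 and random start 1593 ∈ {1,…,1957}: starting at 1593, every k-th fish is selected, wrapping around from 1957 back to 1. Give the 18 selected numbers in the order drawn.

Selection 1: 1593
Selection 2: 1593 + 122 = 1715
Selection 3: 1715 + 122 = 1837
Selection 4: 1837 + 122 = 1959 → 1959 − 1957 = 2
Selection 5: 2 + 122 = 124
Selection 6: 124 + 122 = 246
Selection 7: 246 + 122 = 368
Selection 8: 368 + 122 = 490
Selection 9: 490 + 122 = 612
Selection 10: 612 + 122 = 734
Selection 11: 734 + 122 = 856
Selection 12: 856 + 122 = 978
Selection 13: 978 + 122 = 1100
Selection 14: 1100 + 122 = 1222
Selection 15: 1222 + 122 = 1344
Selection 16: 1344 + 122 = 1466
Selection 17: 1466 + 122 = 1588
Selection 18: 1588 + 122 = 1710

1593, 1715, 1837, 2, 124, 246, 368, 490, 612, 734, 856, 978, 1100, 1222, 1344, 1466, 1588, 1710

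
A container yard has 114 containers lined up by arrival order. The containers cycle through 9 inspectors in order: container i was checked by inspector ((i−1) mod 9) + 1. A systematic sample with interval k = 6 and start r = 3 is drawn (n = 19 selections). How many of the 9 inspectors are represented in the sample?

Consecutive selections differ by k = 6, so their inspector numbers differ by 6 mod 9 = 6.
gcd(6, 9) = 3, so the sample visits 9/3 = 3 distinct residues mod 9.
Start 3 is inspector 3; the inspectors hit are 3, 6, 9.

3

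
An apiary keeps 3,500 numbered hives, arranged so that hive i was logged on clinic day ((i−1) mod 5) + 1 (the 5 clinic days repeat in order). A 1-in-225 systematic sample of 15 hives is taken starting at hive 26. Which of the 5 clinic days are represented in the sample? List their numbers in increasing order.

1

Consecutive selections differ by k = 225, so their clinic day numbers differ by 225 mod 5 = 0.
gcd(225, 5) = 5, so the sample visits 5/5 = 1 distinct residues mod 5.
Start 26 is clinic day 1; the clinic days hit are 1.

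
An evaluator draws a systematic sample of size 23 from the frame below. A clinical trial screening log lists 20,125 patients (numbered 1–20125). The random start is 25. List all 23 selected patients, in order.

25, 900, 1775, 2650, 3525, 4400, 5275, 6150, 7025, 7900, 8775, 9650, 10525, 11400, 12275, 13150, 14025, 14900, 15775, 16650, 17525, 18400, 19275

k = N/n = 20125/23 = 875
patient 1: 25
patient 2: 25 + 875 = 900
patient 3: 900 + 875 = 1775
patient 4: 1775 + 875 = 2650
patient 5: 2650 + 875 = 3525
patient 6: 3525 + 875 = 4400
patient 7: 4400 + 875 = 5275
patient 8: 5275 + 875 = 6150
patient 9: 6150 + 875 = 7025
patient 10: 7025 + 875 = 7900
patient 11: 7900 + 875 = 8775
patient 12: 8775 + 875 = 9650
patient 13: 9650 + 875 = 10525
patient 14: 10525 + 875 = 11400
patient 15: 11400 + 875 = 12275
patient 16: 12275 + 875 = 13150
patient 17: 13150 + 875 = 14025
patient 18: 14025 + 875 = 14900
patient 19: 14900 + 875 = 15775
patient 20: 15775 + 875 = 16650
patient 21: 16650 + 875 = 17525
patient 22: 17525 + 875 = 18400
patient 23: 18400 + 875 = 19275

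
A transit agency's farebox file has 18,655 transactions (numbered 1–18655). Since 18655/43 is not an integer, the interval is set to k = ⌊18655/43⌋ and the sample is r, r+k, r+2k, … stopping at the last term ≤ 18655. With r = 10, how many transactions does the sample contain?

44

k = ⌊18655/43⌋ = 433
Achieved size = ⌊(18655 − 10)/433⌋ + 1 = ⌊18645/433⌋ + 1 = 43 + 1 = 44
(last selection: 10 + 43×433 = 18629 ≤ 18655; next would be 19062 > 18655)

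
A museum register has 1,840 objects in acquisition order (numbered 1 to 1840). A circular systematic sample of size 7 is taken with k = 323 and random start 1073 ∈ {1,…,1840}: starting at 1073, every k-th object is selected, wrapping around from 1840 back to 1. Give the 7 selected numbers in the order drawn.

1073, 1396, 1719, 202, 525, 848, 1171

Selection 1: 1073
Selection 2: 1073 + 323 = 1396
Selection 3: 1396 + 323 = 1719
Selection 4: 1719 + 323 = 2042 → 2042 − 1840 = 202
Selection 5: 202 + 323 = 525
Selection 6: 525 + 323 = 848
Selection 7: 848 + 323 = 1171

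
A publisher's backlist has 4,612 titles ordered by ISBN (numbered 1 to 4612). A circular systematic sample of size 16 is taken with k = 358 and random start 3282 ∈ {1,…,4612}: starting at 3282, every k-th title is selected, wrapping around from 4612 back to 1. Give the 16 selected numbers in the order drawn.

3282, 3640, 3998, 4356, 102, 460, 818, 1176, 1534, 1892, 2250, 2608, 2966, 3324, 3682, 4040

Selection 1: 3282
Selection 2: 3282 + 358 = 3640
Selection 3: 3640 + 358 = 3998
Selection 4: 3998 + 358 = 4356
Selection 5: 4356 + 358 = 4714 → 4714 − 4612 = 102
Selection 6: 102 + 358 = 460
Selection 7: 460 + 358 = 818
Selection 8: 818 + 358 = 1176
Selection 9: 1176 + 358 = 1534
Selection 10: 1534 + 358 = 1892
Selection 11: 1892 + 358 = 2250
Selection 12: 2250 + 358 = 2608
Selection 13: 2608 + 358 = 2966
Selection 14: 2966 + 358 = 3324
Selection 15: 3324 + 358 = 3682
Selection 16: 3682 + 358 = 4040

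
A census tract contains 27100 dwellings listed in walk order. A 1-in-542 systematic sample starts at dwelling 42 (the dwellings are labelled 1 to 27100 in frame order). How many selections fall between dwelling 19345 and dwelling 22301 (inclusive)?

6

k = 542
First selection ≥ 19345: 42 + ⌈(19345−42)/542⌉·542 = 42 + 36×542 = 19554
Last selection ≤ 22301: 42 + ⌊(22301−42)/542⌋·542 = 42 + 41×542 = 22264
Count = 41 − 36 + 1 = 6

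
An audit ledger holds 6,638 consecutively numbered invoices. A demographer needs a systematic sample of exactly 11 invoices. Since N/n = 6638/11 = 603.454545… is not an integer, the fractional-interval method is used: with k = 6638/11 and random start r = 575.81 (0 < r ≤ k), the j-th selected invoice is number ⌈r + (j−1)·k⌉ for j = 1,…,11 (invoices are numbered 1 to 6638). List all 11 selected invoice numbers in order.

j=1: r + 0k = 575.81 → ⌈·⌉ = 576
j=2: r + 1k = 1179.264545… → ⌈·⌉ = 1180
j=3: r + 2k = 1782.719090… → ⌈·⌉ = 1783
j=4: r + 3k = 2386.173636… → ⌈·⌉ = 2387
j=5: r + 4k = 2989.628181… → ⌈·⌉ = 2990
j=6: r + 5k = 3593.082727… → ⌈·⌉ = 3594
j=7: r + 6k = 4196.537272… → ⌈·⌉ = 4197
j=8: r + 7k = 4799.991818… → ⌈·⌉ = 4800
j=9: r + 8k = 5403.446363… → ⌈·⌉ = 5404
j=10: r + 9k = 6006.900909… → ⌈·⌉ = 6007
j=11: r + 10k = 6610.355454… → ⌈·⌉ = 6611

576, 1180, 1783, 2387, 2990, 3594, 4197, 4800, 5404, 6007, 6611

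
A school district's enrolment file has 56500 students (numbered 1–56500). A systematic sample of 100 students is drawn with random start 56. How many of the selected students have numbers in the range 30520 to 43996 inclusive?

24

k = 56500/100 = 565
First selection ≥ 30520: 56 + ⌈(30520−56)/565⌉·565 = 56 + 54×565 = 30566
Last selection ≤ 43996: 56 + ⌊(43996−56)/565⌋·565 = 56 + 77×565 = 43561
Count = 77 − 54 + 1 = 24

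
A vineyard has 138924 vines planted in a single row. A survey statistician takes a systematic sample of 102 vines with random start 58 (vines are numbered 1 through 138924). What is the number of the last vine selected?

k = 138924/102 = 1362
102nd selection = r + (102−1)·k = 58 + 101×1362 = 58 + 137562 = 137620

137620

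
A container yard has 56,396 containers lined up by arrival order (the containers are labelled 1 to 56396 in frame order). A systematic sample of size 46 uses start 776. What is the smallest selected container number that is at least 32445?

k = 56396/46 = 1226
Steps past start: ⌈(32445 − 776)/1226⌉ = ⌈31669/1226⌉ = 26
Selected container: 776 + 26×1226 = 32652

32652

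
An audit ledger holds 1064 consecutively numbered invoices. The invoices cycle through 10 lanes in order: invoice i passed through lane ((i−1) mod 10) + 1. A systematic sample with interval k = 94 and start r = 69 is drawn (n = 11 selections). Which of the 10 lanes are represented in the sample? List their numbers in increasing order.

1, 3, 5, 7, 9

Consecutive selections differ by k = 94, so their lane numbers differ by 94 mod 10 = 4.
gcd(94, 10) = 2, so the sample visits 10/2 = 5 distinct residues mod 10.
Start 69 is lane 9; the lanes hit are 1, 3, 5, 7, 9.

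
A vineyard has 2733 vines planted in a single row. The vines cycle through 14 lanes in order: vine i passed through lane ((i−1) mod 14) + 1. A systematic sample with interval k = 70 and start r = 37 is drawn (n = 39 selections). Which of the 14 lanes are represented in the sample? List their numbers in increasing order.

9

Consecutive selections differ by k = 70, so their lane numbers differ by 70 mod 14 = 0.
gcd(70, 14) = 14, so the sample visits 14/14 = 1 distinct residues mod 14.
Start 37 is lane 9; the lanes hit are 9.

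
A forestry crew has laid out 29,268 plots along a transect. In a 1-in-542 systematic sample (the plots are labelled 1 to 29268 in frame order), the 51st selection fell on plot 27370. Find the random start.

k = 542
r = 27370 − (51−1)×542 = 27370 − 27100 = 270

270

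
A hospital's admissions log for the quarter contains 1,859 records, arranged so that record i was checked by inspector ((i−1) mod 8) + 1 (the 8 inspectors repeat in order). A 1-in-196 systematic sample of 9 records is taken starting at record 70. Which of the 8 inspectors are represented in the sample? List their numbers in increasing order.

Consecutive selections differ by k = 196, so their inspector numbers differ by 196 mod 8 = 4.
gcd(196, 8) = 4, so the sample visits 8/4 = 2 distinct residues mod 8.
Start 70 is inspector 6; the inspectors hit are 2, 6.

2, 6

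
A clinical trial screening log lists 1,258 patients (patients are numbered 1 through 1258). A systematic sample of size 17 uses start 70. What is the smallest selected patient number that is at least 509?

k = 1258/17 = 74
Steps past start: ⌈(509 − 70)/74⌉ = ⌈439/74⌉ = 6
Selected patient: 70 + 6×74 = 514

514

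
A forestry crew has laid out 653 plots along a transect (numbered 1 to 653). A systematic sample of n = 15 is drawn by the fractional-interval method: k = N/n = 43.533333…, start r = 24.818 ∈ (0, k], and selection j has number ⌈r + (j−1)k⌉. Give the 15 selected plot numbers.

j=1: r + 0k = 24.818 → ⌈·⌉ = 25
j=2: r + 1k = 68.351333… → ⌈·⌉ = 69
j=3: r + 2k = 111.884666… → ⌈·⌉ = 112
j=4: r + 3k = 155.418 → ⌈·⌉ = 156
j=5: r + 4k = 198.951333… → ⌈·⌉ = 199
j=6: r + 5k = 242.484666… → ⌈·⌉ = 243
j=7: r + 6k = 286.018 → ⌈·⌉ = 287
j=8: r + 7k = 329.551333… → ⌈·⌉ = 330
j=9: r + 8k = 373.084666… → ⌈·⌉ = 374
j=10: r + 9k = 416.618 → ⌈·⌉ = 417
j=11: r + 10k = 460.151333… → ⌈·⌉ = 461
j=12: r + 11k = 503.684666… → ⌈·⌉ = 504
j=13: r + 12k = 547.218 → ⌈·⌉ = 548
j=14: r + 13k = 590.751333… → ⌈·⌉ = 591
j=15: r + 14k = 634.284666… → ⌈·⌉ = 635

25, 69, 112, 156, 199, 243, 287, 330, 374, 417, 461, 504, 548, 591, 635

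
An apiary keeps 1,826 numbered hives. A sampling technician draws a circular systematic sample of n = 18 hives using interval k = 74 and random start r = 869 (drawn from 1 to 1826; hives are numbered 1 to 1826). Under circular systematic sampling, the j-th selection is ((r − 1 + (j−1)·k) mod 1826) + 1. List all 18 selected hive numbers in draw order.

Selection 1: 869
Selection 2: 869 + 74 = 943
Selection 3: 943 + 74 = 1017
Selection 4: 1017 + 74 = 1091
Selection 5: 1091 + 74 = 1165
Selection 6: 1165 + 74 = 1239
Selection 7: 1239 + 74 = 1313
Selection 8: 1313 + 74 = 1387
Selection 9: 1387 + 74 = 1461
Selection 10: 1461 + 74 = 1535
Selection 11: 1535 + 74 = 1609
Selection 12: 1609 + 74 = 1683
Selection 13: 1683 + 74 = 1757
Selection 14: 1757 + 74 = 1831 → 1831 − 1826 = 5
Selection 15: 5 + 74 = 79
Selection 16: 79 + 74 = 153
Selection 17: 153 + 74 = 227
Selection 18: 227 + 74 = 301

869, 943, 1017, 1091, 1165, 1239, 1313, 1387, 1461, 1535, 1609, 1683, 1757, 5, 79, 153, 227, 301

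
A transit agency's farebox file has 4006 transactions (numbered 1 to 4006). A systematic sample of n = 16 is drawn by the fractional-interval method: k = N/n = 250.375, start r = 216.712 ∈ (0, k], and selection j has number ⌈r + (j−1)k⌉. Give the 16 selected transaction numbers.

j=1: r + 0k = 216.712 → ⌈·⌉ = 217
j=2: r + 1k = 467.087 → ⌈·⌉ = 468
j=3: r + 2k = 717.462 → ⌈·⌉ = 718
j=4: r + 3k = 967.837 → ⌈·⌉ = 968
j=5: r + 4k = 1218.212 → ⌈·⌉ = 1219
j=6: r + 5k = 1468.587 → ⌈·⌉ = 1469
j=7: r + 6k = 1718.962 → ⌈·⌉ = 1719
j=8: r + 7k = 1969.337 → ⌈·⌉ = 1970
j=9: r + 8k = 2219.712 → ⌈·⌉ = 2220
j=10: r + 9k = 2470.087 → ⌈·⌉ = 2471
j=11: r + 10k = 2720.462 → ⌈·⌉ = 2721
j=12: r + 11k = 2970.837 → ⌈·⌉ = 2971
j=13: r + 12k = 3221.212 → ⌈·⌉ = 3222
j=14: r + 13k = 3471.587 → ⌈·⌉ = 3472
j=15: r + 14k = 3721.962 → ⌈·⌉ = 3722
j=16: r + 15k = 3972.337 → ⌈·⌉ = 3973

217, 468, 718, 968, 1219, 1469, 1719, 1970, 2220, 2471, 2721, 2971, 3222, 3472, 3722, 3973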